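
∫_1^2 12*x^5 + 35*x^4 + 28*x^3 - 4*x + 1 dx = 443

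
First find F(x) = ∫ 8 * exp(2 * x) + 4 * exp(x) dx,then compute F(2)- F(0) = -9 + (1 + 2*exp(2))^2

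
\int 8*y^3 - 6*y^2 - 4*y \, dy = 2*y^4 - 2*y^3 - 2*y^2 + C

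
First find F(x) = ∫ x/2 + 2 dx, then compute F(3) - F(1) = 6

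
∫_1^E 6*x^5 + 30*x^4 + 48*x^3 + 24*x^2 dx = -27 + (-1 + (1 + E)^2)^3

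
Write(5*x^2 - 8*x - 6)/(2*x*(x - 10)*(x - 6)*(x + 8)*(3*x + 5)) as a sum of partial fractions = -1719/(152950*(3*x + 5)) + 3/(608*(x + 8)) - 3/(368*(x - 6)) + 23/(2800*(x - 10)) - 1/(800*x)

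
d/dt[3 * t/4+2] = 3/4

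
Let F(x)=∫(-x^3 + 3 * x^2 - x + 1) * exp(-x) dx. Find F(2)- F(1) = -2*exp(-1) + 10*exp(-2)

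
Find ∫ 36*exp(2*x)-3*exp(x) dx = (18*exp(x) - 3)*exp(x) + C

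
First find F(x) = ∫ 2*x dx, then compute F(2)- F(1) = 3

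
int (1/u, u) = log(4*u) + C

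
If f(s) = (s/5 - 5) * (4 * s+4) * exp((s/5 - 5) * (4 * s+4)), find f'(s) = 32*s^3*exp(4*s^2/5 - 96*s/5 - 20)/25 - 1152*s^2*exp(4*s^2/5 - 96*s/5 - 20)/25 + 8456*s*exp(4*s^2/5 - 96*s/5 - 20)/25 + 1824*exp(4*s^2/5 - 96*s/5 - 20)/5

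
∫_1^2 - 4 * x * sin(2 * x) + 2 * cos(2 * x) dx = 4*cos(4) - 2*cos(2)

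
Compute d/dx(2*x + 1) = 2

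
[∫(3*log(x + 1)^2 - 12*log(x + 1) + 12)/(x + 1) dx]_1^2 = (-2 + log(3))^3 - (-2 + log(2))^3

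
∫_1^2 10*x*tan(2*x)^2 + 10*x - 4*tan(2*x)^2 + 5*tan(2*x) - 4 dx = -3*tan(2) + 8*tan(4)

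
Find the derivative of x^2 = 2*x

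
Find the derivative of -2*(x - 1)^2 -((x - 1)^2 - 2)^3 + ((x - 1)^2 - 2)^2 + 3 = -6*x^5 + 30*x^4 - 32*x^3 - 24*x^2 + 18*x + 14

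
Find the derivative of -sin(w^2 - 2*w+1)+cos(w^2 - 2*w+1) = -2*w*sin(w^2 - 2*w + 1) - 2*w*cos(w^2 - 2*w + 1) + 2*sin(w^2 - 2*w + 1) + 2*cos(w^2 - 2*w + 1)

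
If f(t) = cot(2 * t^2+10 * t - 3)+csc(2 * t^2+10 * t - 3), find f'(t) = -4*t*cot(2*t^2 + 10*t - 3)^2 - 4*t*cot(2*t^2 + 10*t - 3)*csc(2*t^2 + 10*t - 3) - 4*t - 10*cot(2*t^2 + 10*t - 3)^2 - 10*cot(2*t^2 + 10*t - 3)*csc(2*t^2 + 10*t - 3) - 10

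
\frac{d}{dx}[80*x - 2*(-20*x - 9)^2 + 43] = -1600*x - 640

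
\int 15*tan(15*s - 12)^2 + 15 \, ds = tan(15*s - 12) + C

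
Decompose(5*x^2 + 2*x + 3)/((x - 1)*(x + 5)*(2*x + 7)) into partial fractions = -229/(27*(2*x + 7)) + 59/(9*(x + 5)) + 5/(27*(x - 1))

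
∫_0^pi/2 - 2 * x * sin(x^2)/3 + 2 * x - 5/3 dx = -5*pi/6 - 1/3 + cos(pi^2/4)/3 + pi^2/4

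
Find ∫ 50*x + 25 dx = 25*x^2 + 25*x + C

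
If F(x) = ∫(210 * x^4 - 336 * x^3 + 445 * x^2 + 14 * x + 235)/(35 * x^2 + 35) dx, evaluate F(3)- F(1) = -5*log(2) + 5*log(10) + 946/35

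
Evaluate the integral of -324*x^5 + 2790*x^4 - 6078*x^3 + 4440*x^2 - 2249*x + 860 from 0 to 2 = -850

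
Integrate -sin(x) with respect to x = cos(x) + C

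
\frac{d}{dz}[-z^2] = -2*z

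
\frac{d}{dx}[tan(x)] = cos(x)^(-2)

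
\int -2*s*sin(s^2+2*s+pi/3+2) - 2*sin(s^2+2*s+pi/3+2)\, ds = cos((s + 1)^2 + 1 + pi/3) + C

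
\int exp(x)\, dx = exp(x) + C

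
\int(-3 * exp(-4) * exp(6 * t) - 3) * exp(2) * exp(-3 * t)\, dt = -2*sinh(3*t - 2) + C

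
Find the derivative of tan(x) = cos(x)^(-2)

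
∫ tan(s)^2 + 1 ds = tan(s) + C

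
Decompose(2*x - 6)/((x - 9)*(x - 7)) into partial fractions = -4/(x - 7) + 6/(x - 9)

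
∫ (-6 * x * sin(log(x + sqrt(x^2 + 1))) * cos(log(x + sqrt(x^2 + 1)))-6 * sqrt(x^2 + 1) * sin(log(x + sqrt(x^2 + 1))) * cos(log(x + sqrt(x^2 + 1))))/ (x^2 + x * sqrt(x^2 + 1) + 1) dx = -3*sin(log(x + sqrt(x^2 + 1)))^2 + C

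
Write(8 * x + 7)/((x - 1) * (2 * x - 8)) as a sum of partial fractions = -5/(2*(x - 1)) + 13/(2*(x - 4))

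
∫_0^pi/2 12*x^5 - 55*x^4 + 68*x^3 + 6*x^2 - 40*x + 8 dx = (-2 + pi/2)^3*(-pi/2 + pi^2/4 + pi^3/4)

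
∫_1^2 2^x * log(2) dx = 2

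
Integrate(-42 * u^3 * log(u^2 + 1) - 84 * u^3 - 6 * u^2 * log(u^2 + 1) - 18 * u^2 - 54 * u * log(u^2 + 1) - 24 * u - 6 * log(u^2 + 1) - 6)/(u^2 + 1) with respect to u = -3*(log(u^2 + 1) + 1)*(7*u^2 + 2*u + log(u^2 + 1) - 4) + C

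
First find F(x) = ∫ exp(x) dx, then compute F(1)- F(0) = -1 + E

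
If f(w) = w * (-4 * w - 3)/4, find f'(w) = -2*w - 3/4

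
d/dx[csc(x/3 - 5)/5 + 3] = -cot(x/3 - 5)*csc(x/3 - 5)/15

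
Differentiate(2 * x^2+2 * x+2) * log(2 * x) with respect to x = (4*x^2*log(x) + 2*x^2 + 4*x^2*log(2) + 2*x*log(x) + 2*x*log(2) + 2*x + 2)/x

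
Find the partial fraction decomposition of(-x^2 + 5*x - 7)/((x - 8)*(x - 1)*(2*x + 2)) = -13/(36*(x + 1)) + 3/(28*(x - 1)) - 31/(126*(x - 8))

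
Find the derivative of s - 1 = 1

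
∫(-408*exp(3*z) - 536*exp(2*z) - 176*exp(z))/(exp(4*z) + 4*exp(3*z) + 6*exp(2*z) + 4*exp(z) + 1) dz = 4*(-98*exp(3*z) - 192*exp(2*z) - 125*exp(z) - 27)/(exp(3*z) + 3*exp(2*z) + 3*exp(z) + 1) + C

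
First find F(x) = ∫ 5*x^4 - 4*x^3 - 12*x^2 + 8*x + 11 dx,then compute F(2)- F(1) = 11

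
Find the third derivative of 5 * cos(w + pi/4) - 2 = 5*sin(w + pi/4)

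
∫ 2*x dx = x^2 + C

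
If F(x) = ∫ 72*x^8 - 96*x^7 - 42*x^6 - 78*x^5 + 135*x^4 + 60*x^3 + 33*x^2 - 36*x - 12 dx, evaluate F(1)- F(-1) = 56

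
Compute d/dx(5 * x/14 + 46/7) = 5/14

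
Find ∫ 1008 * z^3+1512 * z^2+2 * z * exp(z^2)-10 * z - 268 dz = 252*z^4 + 504*z^3 - 5*z^2 - 268*z + exp(z^2) + C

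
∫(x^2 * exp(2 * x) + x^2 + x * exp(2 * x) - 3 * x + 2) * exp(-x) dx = 2*(x^2 - x + 1)*sinh(x) + C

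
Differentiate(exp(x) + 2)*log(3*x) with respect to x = (x*exp(x)*log(x) + x*exp(x)*log(3) + exp(x) + 2)/x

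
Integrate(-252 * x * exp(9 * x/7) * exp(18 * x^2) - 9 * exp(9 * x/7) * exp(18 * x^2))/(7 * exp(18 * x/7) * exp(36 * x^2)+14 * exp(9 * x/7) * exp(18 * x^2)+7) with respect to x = 1/(exp(9*x*(14*x + 1)/7) + 1) + C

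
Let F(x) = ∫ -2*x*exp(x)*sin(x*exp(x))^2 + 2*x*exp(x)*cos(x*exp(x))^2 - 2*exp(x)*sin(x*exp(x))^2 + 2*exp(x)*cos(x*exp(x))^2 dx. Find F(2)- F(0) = sin(4*exp(2))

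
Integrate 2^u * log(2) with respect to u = 2^u + C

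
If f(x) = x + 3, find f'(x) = 1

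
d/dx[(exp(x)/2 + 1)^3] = 3*exp(3*x)/8 + 3*exp(2*x)/2 + 3*exp(x)/2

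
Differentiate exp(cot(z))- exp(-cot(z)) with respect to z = -(exp(2/tan(z)) + 1)*exp(-cot(z))/sin(z)^2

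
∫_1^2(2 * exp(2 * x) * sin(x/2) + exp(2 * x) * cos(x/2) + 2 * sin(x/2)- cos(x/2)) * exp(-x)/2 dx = (-E + exp(-1))*sin(1/2) + (-exp(-2) + exp(2))*sin(1)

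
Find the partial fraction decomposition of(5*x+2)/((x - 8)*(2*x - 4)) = -1/(x - 2) + 7/(2*(x - 8))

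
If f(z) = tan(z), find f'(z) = cos(z)^(-2)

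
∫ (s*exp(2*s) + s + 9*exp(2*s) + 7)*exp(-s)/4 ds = (s + 8)*sinh(s)/2 + C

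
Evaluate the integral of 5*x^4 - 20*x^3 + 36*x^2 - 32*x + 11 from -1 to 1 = 48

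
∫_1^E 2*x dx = -1 + exp(2)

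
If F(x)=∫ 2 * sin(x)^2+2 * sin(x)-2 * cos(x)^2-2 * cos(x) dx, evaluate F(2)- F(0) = -2*sqrt(2)*sin(pi/4 + 2) - sin(4) + 2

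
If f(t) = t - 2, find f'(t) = 1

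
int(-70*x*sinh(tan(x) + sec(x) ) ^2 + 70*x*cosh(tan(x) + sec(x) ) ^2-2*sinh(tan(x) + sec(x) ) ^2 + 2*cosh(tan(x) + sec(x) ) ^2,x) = 35*x^2 + 2*x + C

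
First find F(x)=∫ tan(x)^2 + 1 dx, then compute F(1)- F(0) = tan(1)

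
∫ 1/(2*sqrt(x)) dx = sqrt(x) + C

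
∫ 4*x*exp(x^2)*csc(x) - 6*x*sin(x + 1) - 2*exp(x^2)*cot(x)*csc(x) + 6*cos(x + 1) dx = 6*x*cos(x + 1) + 2*exp(x^2)*csc(x) + C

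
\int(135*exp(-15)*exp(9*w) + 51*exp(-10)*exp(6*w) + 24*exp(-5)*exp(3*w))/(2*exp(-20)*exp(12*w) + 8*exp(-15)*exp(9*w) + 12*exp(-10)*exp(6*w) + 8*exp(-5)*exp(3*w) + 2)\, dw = (65*exp(9*w) + 88*exp(3*w + 10) + 105*exp(6*w + 5) + 24*exp(15))/(4*(exp(9*w) + 3*exp(3*w + 10) + 3*exp(6*w + 5) + exp(15))) + C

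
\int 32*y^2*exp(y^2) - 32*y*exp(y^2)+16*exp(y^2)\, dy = 16*(y - 1)*exp(y^2) + C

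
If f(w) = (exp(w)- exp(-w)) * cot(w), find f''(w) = (2*exp(2*w)*cot(w)^3 - 2*exp(2*w)*cot(w)^2 + 3*exp(2*w)*cot(w) - 2*exp(2*w) - 2*cot(w)^3 - 2*cot(w)^2 - 3*cot(w) - 2)*exp(-w)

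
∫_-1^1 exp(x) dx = E - exp(-1)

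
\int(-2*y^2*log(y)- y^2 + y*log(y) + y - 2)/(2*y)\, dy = (-y^2 + y - 2)*log(y)/2 + C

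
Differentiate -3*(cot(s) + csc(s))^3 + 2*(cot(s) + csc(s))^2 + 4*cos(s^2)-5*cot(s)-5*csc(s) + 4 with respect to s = -8*s*sin(s^2) - 4*sqrt(2)*cos(s + pi/4)/sin(s)^2 - 22/sin(s)^2 - 8*cos(s)/sin(s)^3 - 8/sin(s)^3 + 36*cos(s)/sin(s)^4 + 36/sin(s)^4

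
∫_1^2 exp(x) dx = -E + exp(2)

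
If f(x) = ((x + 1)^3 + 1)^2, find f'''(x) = 120*x^3 + 360*x^2 + 360*x + 132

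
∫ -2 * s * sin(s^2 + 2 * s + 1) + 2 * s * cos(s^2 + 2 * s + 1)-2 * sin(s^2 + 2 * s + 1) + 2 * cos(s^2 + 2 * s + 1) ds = sin((s + 1)^2) + cos((s + 1)^2) + C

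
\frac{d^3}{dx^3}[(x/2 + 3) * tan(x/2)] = 3*x*tan(x/2)^4/8 + x*tan(x/2)^2/2 + x/8 + 9*tan(x/2)^4/4 + 3*tan(x/2)^3/4 + 3*tan(x/2)^2 + 3*tan(x/2)/4 + 3/4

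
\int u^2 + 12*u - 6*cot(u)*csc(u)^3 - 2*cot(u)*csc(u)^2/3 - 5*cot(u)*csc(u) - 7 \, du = u^3/3 + 6*u^2 - 7*u + 2*csc(u)^3 + csc(u)^2/3 + 5*csc(u) + C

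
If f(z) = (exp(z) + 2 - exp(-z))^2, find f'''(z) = (8*exp(4*z) + 4*exp(3*z) + 4*exp(z) - 8)*exp(-2*z)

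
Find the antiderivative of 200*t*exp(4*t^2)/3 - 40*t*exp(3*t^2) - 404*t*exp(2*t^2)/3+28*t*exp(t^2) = ((5*exp(t^2) - 2)^2*exp(t^2) - 105*exp(t^2) + 42)*exp(t^2)/3 + C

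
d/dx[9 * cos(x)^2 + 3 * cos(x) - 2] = -3*(6*cos(x) + 1)*sin(x)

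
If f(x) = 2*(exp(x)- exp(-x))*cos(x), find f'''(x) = -4*sqrt(2)*(exp(2*x)*sin(x + pi/4) + cos(x + pi/4))*exp(-x)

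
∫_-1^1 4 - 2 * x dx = 8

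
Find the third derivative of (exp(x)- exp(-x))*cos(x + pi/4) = 2*sqrt(2)*(-exp(2*x)*cos(x) + sin(x))*exp(-x)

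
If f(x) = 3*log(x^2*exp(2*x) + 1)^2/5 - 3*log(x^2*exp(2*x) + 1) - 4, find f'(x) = (12*x^2*exp(2*x)*log(x^2*exp(2*x) + 1) - 30*x^2*exp(2*x) + 12*x*exp(2*x)*log(x^2*exp(2*x) + 1) - 30*x*exp(2*x))/(5*x^2*exp(2*x) + 5)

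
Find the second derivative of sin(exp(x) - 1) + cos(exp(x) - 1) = sqrt(2)*(-exp(x)*cos(-exp(x) + pi/4 + 1) + sin(-exp(x) + pi/4 + 1))*exp(x)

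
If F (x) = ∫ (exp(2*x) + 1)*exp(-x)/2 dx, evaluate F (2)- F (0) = -exp(-2)/2 + exp(2)/2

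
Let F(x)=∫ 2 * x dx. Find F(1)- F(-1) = 0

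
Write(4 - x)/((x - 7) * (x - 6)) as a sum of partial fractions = 2/(x - 6) - 3/(x - 7)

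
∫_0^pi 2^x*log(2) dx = -1 + 2^pi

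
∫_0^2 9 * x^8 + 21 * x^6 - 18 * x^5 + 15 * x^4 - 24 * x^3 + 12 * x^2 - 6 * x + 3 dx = 730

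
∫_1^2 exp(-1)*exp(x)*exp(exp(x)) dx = -exp(-1 + E) + exp(-1 + exp(2))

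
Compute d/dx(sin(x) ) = cos(x)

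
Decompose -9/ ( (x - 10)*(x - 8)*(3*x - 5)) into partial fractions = -81/(475*(3*x - 5)) + 9/(38*(x - 8)) - 9/(50*(x - 10))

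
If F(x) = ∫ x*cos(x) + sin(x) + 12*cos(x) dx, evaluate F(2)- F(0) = 14*sin(2)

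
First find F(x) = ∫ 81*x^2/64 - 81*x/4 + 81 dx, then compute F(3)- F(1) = 2943/32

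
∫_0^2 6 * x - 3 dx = 6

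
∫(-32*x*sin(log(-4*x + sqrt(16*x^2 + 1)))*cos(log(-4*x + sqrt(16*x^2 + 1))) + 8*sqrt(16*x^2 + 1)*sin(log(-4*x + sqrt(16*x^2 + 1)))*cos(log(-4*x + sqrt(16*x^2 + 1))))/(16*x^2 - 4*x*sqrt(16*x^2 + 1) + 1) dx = cos(log(-4*x + sqrt(16*x^2 + 1)))^2 + C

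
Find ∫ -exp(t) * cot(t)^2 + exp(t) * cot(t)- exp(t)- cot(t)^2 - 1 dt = (exp(t) + 1)*cot(t) + C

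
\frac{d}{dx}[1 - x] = -1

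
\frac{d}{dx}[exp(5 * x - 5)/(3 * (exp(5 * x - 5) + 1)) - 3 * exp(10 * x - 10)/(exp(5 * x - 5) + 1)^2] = (5*exp(5*x - 5) - 85*exp(10*x - 10))/(3*exp(-15)*exp(15*x) + 9*exp(-10)*exp(10*x) + 9*exp(-5)*exp(5*x) + 3)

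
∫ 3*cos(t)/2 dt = 3*sin(t)/2 + C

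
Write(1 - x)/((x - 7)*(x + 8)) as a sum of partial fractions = -3/(5*(x + 8)) - 2/(5*(x - 7))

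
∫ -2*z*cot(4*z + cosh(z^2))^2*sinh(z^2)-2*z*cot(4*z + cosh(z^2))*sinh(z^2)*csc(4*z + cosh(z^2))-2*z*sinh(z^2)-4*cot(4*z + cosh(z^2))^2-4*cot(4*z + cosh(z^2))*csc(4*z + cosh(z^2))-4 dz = cot(4*z + cosh(z^2)) + csc(4*z + cosh(z^2)) + C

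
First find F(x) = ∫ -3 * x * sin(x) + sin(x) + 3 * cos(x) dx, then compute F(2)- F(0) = 5*cos(2) + 1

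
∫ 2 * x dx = x^2 + C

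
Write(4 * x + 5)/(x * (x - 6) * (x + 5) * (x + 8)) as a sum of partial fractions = 9/(112*(x + 8)) - 1/(11*(x + 5)) + 29/(924*(x - 6)) - 1/(48*x)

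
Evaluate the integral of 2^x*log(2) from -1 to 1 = 3/2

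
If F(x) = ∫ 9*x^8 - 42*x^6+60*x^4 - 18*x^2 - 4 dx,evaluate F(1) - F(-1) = -6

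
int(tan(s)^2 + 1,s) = tan(s) + C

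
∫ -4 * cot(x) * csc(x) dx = 4*csc(x) + C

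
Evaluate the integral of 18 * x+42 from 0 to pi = -49 + (7 + 3*pi)^2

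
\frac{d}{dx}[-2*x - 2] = -2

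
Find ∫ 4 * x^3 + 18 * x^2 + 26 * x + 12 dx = x^4 + 6*x^3 + 13*x^2 + 12*x + C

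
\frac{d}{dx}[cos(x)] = -sin(x)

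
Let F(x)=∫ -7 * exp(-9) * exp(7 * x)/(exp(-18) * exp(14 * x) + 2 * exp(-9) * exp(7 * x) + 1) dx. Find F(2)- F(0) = -exp(9)/(1 + exp(9)) + exp(-5)/(exp(-5) + 1)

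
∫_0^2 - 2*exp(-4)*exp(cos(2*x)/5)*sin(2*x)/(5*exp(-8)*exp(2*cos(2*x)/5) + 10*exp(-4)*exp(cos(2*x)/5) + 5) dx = -exp(-19/5)/(exp(-19/5) + 1) + 1/(1 + exp(4)*exp(-cos(4)/5))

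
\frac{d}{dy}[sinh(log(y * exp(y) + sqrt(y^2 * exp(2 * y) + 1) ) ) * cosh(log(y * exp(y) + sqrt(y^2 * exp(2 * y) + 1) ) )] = (y^2*exp(y) + y*sqrt(y^2*exp(2*y) + 1) + y*exp(y) + sqrt(y^2*exp(2*y) + 1))*exp(y)*cosh(2*log(y*exp(y) + sqrt(y^2*exp(2*y) + 1)))/(y^2*exp(2*y) + y*sqrt(y^2*exp(2*y) + 1)*exp(y) + 1)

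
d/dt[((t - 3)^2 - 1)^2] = 4*t^3 - 36*t^2 + 104*t - 96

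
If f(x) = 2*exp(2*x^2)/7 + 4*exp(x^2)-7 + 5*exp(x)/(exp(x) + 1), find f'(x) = (8*x*exp(2*x^2) + 56*x*exp(x^2) + 112*x*exp(x^2 + x) + 56*x*exp(x^2 + 2*x) + 16*x*exp(2*x^2 + x) + 8*x*exp(2*x^2 + 2*x) + 35*exp(x))/(7*exp(2*x) + 14*exp(x) + 7)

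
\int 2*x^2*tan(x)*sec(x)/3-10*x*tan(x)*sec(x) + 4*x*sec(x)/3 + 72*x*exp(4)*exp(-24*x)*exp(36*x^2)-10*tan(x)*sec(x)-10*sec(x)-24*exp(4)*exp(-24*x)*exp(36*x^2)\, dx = (2*x^2/3 - 10*x - 10)*sec(x) + exp(4*(3*x - 1)^2) + C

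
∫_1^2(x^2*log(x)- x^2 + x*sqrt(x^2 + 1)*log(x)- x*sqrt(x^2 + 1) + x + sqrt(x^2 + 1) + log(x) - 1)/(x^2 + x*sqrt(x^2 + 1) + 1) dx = -2 - log(1 + sqrt(2)) + 2*log(2) + log(2 + sqrt(5))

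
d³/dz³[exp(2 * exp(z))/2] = exp(z + 2*exp(z)) + 6*exp(2*z + 2*exp(z)) + 4*exp(3*z + 2*exp(z))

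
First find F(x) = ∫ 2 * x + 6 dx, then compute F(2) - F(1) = 9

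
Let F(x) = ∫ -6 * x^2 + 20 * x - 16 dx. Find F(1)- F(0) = -8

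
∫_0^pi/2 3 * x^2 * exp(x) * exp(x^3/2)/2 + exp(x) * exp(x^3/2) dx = -1 + exp(pi/2 + pi^3/16)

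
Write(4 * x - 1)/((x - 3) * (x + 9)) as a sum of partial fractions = 37/(12*(x + 9)) + 11/(12*(x - 3))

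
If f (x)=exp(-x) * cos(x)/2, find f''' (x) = (-sin(x) + cos(x))*exp(-x)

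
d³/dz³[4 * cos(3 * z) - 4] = 108*sin(3*z)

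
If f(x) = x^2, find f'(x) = 2*x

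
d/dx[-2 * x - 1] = -2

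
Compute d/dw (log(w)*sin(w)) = (w*log(w)*cos(w) + sin(w))/w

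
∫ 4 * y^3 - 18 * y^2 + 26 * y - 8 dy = y^4 - 6*y^3 + 13*y^2 - 8*y + C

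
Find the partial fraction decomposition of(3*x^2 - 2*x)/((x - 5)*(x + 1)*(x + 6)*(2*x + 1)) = -14/(121*(2*x + 1)) - 24/(121*(x + 6)) + 1/(6*(x + 1)) + 65/(726*(x - 5))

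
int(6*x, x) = 3*x^2 + C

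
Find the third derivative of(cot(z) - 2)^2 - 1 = -24*cot(z)^5 + 24*cot(z)^4 - 40*cot(z)^3 + 32*cot(z)^2 - 16*cot(z) + 8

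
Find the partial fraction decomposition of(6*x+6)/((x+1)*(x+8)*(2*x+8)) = -3/(4*(x + 8)) + 3/(4*(x + 4))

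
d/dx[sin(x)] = cos(x)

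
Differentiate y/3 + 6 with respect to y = 1/3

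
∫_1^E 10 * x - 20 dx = -5 + 5*(-2 + E)^2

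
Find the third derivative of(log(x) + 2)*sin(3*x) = (-27*x^3*log(x)*cos(3*x) - 54*x^3*cos(3*x) - 27*x^2*sin(3*x) - 9*x*cos(3*x) + 2*sin(3*x))/x^3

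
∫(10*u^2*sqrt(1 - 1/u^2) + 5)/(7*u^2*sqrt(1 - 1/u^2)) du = 10*u/7 + 5*asec(u)/7 + C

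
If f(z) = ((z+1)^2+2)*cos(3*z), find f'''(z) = 27*z^2*sin(3*z) - 54*sqrt(2)*z*cos(3*z + pi/4) + 63*sin(3*z) - 54*cos(3*z)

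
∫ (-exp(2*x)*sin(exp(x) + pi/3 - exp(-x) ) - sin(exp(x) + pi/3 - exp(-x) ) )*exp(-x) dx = cos(2*sinh(x) + pi/3) + C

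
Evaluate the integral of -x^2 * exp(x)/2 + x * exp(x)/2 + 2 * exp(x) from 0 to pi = -1/2 + (-pi^2 + 1 + 3*pi)*exp(pi)/2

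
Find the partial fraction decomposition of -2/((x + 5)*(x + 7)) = 1/(x + 7) - 1/(x + 5)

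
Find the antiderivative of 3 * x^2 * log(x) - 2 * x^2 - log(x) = x*(x^2 - 1)*(log(x) - 1) + C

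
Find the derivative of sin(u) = cos(u)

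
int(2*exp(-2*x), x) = -exp(-2*x) + C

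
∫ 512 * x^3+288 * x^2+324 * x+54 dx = 128*x^4 + 96*x^3 + 162*x^2 + 54*x + C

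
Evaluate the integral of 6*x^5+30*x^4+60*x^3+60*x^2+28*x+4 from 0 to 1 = 60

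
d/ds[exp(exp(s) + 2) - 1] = exp(s + exp(s) + 2)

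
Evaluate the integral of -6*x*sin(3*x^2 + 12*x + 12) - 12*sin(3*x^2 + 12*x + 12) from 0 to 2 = -cos(12) + cos(48)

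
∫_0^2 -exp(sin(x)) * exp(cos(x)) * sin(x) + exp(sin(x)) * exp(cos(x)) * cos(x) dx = -E + exp(cos(2) + sin(2))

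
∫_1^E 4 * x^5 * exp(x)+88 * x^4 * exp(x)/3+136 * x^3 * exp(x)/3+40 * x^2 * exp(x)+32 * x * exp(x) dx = -112*E/3 + 4*(4 + 2*E + 7*exp(2)/3 + exp(3))*exp(2 + E)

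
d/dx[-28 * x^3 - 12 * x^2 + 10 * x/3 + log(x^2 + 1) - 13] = (-252*x^4 - 72*x^3 - 242*x^2 - 66*x + 10)/(3*x^2 + 3)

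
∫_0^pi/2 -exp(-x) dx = -1 + exp(-pi/2)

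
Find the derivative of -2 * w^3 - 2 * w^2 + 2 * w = -6*w^2 - 4*w + 2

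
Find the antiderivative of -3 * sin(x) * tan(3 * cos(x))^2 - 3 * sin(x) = tan(3*cos(x)) + C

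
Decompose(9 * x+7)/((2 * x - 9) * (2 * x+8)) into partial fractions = 95/(34*(2*x - 9)) + 29/(34*(x + 4))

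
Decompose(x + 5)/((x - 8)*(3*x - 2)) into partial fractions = -17/(22*(3*x - 2)) + 13/(22*(x - 8))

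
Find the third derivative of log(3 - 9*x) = 54/(27*x^3 - 27*x^2 + 9*x - 1)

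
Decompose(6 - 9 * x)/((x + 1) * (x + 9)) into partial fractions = -87/(8*(x + 9)) + 15/(8*(x + 1))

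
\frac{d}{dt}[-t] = -1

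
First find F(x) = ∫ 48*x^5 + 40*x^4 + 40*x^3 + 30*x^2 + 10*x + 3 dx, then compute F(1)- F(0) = 44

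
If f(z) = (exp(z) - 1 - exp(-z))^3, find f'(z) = (3*exp(6*z) - 6*exp(5*z) + 6*exp(z) + 3)*exp(-3*z)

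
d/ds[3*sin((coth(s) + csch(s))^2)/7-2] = -6*(sinh(s) + 2/tanh(s) + 2/sinh(s))*cos(coth(s)^2 + 2*coth(s)*csch(s) + csch(s)^2)/(7*sinh(s)^2)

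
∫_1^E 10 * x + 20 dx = -45 + 5*(2 + E)^2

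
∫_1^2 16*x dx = 24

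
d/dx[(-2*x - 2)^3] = -24*x^2 - 48*x - 24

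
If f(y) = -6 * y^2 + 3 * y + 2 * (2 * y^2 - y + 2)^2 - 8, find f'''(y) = 192*y - 48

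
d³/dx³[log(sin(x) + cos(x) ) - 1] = 2*cos(x + pi/4)/sin(x + pi/4)^3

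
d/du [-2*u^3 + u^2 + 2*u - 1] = -6*u^2 + 2*u + 2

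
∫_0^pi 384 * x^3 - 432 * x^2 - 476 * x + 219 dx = -968/3 - 45*pi + 60*pi^2 + 2*(-12*pi^2 + 22 + 9*pi)^2/3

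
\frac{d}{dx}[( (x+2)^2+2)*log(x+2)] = (2*x^2*log(x + 2) + x^2 + 8*x*log(x + 2) + 4*x + 8*log(x + 2) + 6)/(x + 2)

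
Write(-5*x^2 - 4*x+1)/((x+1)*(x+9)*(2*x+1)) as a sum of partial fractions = 7/(17*(2*x + 1)) - 46/(17*(x + 9))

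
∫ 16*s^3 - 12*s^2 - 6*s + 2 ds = 4*s^4 - 4*s^3 - 3*s^2 + 2*s + C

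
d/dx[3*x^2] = 6*x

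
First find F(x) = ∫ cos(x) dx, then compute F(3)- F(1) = -sin(1) + sin(3)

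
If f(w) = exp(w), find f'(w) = exp(w)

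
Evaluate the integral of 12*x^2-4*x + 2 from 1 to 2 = 24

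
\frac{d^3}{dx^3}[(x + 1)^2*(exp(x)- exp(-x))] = (x^2*exp(2*x) + x^2 + 8*x*exp(2*x) - 4*x + 13*exp(2*x) + 1)*exp(-x)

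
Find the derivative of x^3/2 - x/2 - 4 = 3*x^2/2 - 1/2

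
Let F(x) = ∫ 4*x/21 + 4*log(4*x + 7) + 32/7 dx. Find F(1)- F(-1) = -3*log(3) + 8/7 + 11*log(11)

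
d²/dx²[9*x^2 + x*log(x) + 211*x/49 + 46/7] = (18*x + 1)/x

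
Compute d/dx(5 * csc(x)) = -5*cot(x)*csc(x)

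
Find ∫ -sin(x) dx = cos(x) + C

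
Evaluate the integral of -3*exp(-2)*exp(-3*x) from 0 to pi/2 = -exp(-2) + exp(-3*pi/2 - 2)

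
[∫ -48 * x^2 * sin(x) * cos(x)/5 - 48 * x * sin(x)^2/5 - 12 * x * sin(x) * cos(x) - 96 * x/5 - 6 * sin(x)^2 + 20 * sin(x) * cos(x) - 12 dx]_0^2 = -73 + 53*cos(4)/5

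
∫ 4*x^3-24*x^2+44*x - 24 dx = x^4 - 8*x^3 + 22*x^2 - 24*x + C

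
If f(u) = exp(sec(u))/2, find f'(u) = exp(sec(u))*tan(u)*sec(u)/2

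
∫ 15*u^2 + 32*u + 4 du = 5*u^3 + 16*u^2 + 4*u + C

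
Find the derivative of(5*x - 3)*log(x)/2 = (5*x*log(x) + 5*x - 3)/(2*x)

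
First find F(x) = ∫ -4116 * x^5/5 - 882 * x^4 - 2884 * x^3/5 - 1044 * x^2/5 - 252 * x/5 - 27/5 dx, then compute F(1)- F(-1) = -2514/5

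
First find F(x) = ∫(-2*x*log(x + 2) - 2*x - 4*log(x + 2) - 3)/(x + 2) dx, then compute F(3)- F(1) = -9*log(5) + 5*log(3)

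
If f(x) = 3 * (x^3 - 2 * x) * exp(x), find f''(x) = 3*x^3*exp(x) + 18*x^2*exp(x) + 12*x*exp(x) - 12*exp(x)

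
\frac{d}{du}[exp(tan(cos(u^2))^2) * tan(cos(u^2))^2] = -4*u*exp(-1 + cos(cos(u^2))^(-2))*sin(u^2)*sin(cos(u^2))/cos(cos(u^2))^5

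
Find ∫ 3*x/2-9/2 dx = 3*x^2/4 - 9*x/2 + C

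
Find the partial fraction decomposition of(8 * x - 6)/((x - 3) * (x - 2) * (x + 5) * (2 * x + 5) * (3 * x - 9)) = 416/(16335*(2*x + 5)) - 23/(3360*(x + 5)) + 10/(189*(x - 2)) - 683/(11616*(x - 3)) + 3/(44*(x - 3)^2)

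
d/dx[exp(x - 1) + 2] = exp(x - 1)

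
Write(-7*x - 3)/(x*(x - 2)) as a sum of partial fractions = -17/(2*(x - 2)) + 3/(2*x)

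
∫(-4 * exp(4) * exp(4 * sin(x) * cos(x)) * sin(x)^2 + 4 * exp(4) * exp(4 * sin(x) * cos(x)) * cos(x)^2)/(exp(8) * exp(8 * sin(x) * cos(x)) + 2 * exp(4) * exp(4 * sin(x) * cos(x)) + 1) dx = exp(2*sin(2*x) + 4)/(exp(2*sin(2*x) + 4) + 1) + C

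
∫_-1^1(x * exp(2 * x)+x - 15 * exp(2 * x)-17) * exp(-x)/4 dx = -8*E + 8*exp(-1)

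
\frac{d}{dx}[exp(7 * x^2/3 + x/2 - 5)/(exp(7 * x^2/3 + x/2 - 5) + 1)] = (28*x*exp(7*x^2/3 + x/2 - 5) + 3*exp(7*x^2/3 + x/2 - 5))/(12*exp(-5)*exp(x/2)*exp(7*x^2/3) + 6*exp(-10)*exp(x)*exp(14*x^2/3) + 6)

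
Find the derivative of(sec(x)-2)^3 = 3*(2*cos(x) - 1)^2*sin(x)/cos(x)^4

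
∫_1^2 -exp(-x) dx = -exp(-1) + exp(-2)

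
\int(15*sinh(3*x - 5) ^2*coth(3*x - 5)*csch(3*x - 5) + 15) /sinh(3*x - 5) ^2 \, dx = -5*coth(3*x - 5) - 5*csch(3*x - 5) + C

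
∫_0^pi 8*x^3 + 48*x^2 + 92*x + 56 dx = -2*(2 + pi)^2 - 24 + 2*(2 + pi)^4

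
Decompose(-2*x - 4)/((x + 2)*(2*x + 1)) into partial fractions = -2/(2*x + 1)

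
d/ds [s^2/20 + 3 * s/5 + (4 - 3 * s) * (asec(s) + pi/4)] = (2*s^3*sqrt(1 - 1/s^2) - 60*s^2*sqrt(1 - 1/s^2)*asec(s) - 15*pi*s^2*sqrt(1 - 1/s^2) + 12*s^2*sqrt(1 - 1/s^2) - 60*s + 80)/(20*s^2*sqrt(1 - 1/s^2))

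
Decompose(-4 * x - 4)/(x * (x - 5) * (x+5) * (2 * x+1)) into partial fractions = -16/(99*(2*x + 1)) - 8/(225*(x + 5)) - 12/(275*(x - 5)) + 4/(25*x)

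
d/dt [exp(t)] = exp(t)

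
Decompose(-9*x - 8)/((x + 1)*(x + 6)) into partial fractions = -46/(5*(x + 6)) + 1/(5*(x + 1))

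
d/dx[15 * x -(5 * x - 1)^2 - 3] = 25 - 50*x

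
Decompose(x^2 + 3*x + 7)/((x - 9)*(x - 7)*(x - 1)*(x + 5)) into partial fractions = -17/(1008*(x + 5)) + 11/(288*(x - 1)) - 77/(144*(x - 7)) + 115/(224*(x - 9))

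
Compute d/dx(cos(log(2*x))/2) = -sin(log(x) + log(2))/(2*x)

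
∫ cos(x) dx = sin(x) + C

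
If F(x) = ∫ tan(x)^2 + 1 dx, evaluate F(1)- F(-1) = 2*tan(1)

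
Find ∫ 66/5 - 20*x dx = -10*x^2 + 66*x/5 + C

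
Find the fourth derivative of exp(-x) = exp(-x)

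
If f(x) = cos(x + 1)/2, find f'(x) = -sin(x + 1)/2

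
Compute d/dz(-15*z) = -15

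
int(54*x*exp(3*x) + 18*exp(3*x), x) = 18*x*exp(3*x) + C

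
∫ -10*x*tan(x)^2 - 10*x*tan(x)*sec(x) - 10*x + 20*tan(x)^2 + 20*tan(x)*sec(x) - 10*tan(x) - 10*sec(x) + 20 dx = (20 - 10*x)*(tan(x) + sec(x)) + C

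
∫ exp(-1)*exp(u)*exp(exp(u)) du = exp(exp(u) - 1) + C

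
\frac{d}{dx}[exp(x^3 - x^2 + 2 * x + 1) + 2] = 3*x^2*exp(x^3 - x^2 + 2*x + 1) - 2*x*exp(x^3 - x^2 + 2*x + 1) + 2*exp(x^3 - x^2 + 2*x + 1)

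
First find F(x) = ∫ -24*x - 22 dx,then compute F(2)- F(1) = -58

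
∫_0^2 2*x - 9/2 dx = -5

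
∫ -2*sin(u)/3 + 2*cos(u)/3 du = 2*sqrt(2)*sin(u + pi/4)/3 + C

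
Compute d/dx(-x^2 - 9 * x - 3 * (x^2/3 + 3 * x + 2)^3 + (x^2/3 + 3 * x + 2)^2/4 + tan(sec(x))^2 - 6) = -2*x^5/3 - 15*x^4 - 1043*x^3/9 - 699*x^2/2 - 2069*x/6 + 2*sin(x)*sin(1/cos(x))/(cos(x)^2*cos(1/cos(x))^3) - 114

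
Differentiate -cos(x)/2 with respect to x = sin(x)/2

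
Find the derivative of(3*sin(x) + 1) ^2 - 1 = 6*(3*sin(x) + 1)*cos(x)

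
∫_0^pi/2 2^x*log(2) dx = -1 + 2^(pi/2)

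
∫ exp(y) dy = exp(y) + C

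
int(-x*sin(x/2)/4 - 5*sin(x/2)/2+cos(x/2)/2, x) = (x/2 + 5)*cos(x/2) + C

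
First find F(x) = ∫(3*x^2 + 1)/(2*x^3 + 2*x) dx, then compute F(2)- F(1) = -log(2)/2 + log(10)/2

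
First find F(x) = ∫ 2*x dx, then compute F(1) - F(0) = 1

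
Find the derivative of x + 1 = 1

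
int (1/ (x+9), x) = log(x/3 + 3) + C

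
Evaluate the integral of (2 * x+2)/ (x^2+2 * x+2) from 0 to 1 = -log(2) + log(5)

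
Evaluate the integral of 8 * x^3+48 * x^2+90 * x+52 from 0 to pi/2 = -3*(pi/2 + 2)^2 - 20 + 2*(pi/2 + 2)^4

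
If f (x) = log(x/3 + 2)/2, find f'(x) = 1/(2*x + 12)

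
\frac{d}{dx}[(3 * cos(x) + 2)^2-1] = -6*(3*cos(x) + 2)*sin(x)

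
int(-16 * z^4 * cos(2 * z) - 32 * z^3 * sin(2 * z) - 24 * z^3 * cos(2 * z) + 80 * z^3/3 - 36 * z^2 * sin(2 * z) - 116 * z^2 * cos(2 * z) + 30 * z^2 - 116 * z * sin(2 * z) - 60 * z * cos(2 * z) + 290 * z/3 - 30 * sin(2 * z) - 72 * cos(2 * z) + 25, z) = -(6*sin(2*z) - 5)*(z^2 + z + 6)*(4*z^2 + 2*z + 3)/3 + C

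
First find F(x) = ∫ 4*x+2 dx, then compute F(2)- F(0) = 12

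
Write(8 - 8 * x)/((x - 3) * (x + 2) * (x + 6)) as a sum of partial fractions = 14/(9*(x + 6)) - 6/(5*(x + 2)) - 16/(45*(x - 3))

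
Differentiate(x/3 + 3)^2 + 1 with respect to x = 2*x/9 + 2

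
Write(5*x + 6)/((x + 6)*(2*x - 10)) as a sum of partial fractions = 12/(11*(x + 6)) + 31/(22*(x - 5))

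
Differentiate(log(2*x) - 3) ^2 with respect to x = (2*log(x) - 6 + 2*log(2))/x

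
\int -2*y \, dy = -y^2 + C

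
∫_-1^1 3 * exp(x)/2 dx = -3*exp(-1)/2 + 3*E/2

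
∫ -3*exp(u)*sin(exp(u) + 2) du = 3*cos(exp(u) + 2) + C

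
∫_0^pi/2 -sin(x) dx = -1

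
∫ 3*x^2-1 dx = x^3 - x + C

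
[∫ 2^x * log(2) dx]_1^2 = 2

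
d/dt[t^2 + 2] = 2*t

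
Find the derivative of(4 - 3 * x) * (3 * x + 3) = 3 - 18*x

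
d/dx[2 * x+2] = 2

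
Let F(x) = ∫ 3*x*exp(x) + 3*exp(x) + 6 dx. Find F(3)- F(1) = -3*E + 12 + 9*exp(3)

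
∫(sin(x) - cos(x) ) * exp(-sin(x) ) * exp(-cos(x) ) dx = exp(-sqrt(2)*sin(x + pi/4)) + C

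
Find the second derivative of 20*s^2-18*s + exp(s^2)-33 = 4*s^2*exp(s^2) + 2*exp(s^2) + 40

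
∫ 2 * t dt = t^2 + C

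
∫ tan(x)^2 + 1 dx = tan(x) + C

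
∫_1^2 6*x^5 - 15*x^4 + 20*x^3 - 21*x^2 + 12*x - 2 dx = 12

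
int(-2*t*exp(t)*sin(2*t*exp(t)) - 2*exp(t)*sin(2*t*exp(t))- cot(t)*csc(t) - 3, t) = -3*t + cos(2*t*exp(t)) + csc(t) + C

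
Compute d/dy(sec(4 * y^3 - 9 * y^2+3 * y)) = 12*y^2*tan(4*y^3 - 9*y^2 + 3*y)*sec(4*y^3 - 9*y^2 + 3*y) - 18*y*tan(4*y^3 - 9*y^2 + 3*y)*sec(4*y^3 - 9*y^2 + 3*y) + 3*tan(4*y^3 - 9*y^2 + 3*y)*sec(4*y^3 - 9*y^2 + 3*y)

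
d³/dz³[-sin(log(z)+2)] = -(3*sin(log(z) + 2) + cos(log(z) + 2))/z^3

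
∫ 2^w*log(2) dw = 2^w + C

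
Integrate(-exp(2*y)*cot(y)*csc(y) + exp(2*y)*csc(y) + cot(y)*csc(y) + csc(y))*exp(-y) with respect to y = 2*sinh(y)*csc(y) + C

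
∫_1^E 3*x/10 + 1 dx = -23/20 + 3*exp(2)/20 + E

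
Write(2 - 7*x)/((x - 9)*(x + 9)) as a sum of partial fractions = -65/(18*(x + 9)) - 61/(18*(x - 9))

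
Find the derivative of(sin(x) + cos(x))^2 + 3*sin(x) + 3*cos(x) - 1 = 2*cos(2*x) + 3*sqrt(2)*cos(x + pi/4)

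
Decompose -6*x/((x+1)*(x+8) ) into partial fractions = -48/(7*(x + 8)) + 6/(7*(x + 1))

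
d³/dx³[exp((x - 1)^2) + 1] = 8*x^3*exp(x^2 - 2*x + 1) - 24*x^2*exp(x^2 - 2*x + 1) + 36*x*exp(x^2 - 2*x + 1) - 20*exp(x^2 - 2*x + 1)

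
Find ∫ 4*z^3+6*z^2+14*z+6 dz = z^4 + 2*z^3 + 7*z^2 + 6*z + C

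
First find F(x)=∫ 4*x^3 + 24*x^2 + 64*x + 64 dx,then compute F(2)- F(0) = 336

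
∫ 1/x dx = log(x) + C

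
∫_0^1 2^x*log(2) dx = 1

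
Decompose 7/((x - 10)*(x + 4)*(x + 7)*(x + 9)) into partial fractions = -7/(190*(x + 9)) + 7/(102*(x + 7)) - 1/(30*(x + 4)) + 1/(646*(x - 10))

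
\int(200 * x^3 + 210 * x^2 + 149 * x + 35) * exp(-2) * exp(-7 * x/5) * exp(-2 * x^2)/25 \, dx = (-10*x^2 - 7*x - 10)*exp(-2*x^2 - 7*x/5 - 2)/5 + C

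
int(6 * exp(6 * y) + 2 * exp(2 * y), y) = exp(6*y) + exp(2*y) + C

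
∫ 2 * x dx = x^2 + C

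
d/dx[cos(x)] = -sin(x)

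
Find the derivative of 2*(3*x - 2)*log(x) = (6*x*log(x) + 6*x - 4)/x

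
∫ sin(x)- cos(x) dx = -sin(x) - cos(x) + C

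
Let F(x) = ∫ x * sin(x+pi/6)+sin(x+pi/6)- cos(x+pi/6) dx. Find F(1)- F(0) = -2*cos(pi/6 + 1) + sqrt(3)/2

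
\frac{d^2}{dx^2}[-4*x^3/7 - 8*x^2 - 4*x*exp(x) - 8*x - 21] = -4*x*exp(x) - 24*x/7 - 8*exp(x) - 16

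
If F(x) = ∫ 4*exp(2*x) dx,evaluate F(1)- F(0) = -2 + 2*exp(2)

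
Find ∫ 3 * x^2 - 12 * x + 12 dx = x^3 - 6*x^2 + 12*x + C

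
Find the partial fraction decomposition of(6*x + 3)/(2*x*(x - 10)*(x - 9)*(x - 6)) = 13/(48*(x - 6)) - 19/(18*(x - 9)) + 63/(80*(x - 10)) - 1/(360*x)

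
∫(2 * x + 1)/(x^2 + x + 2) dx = log(3*x^2 + 3*x + 6) + C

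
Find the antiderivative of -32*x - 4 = -16*x^2 - 4*x + C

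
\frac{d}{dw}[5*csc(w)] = -5*cot(w)*csc(w)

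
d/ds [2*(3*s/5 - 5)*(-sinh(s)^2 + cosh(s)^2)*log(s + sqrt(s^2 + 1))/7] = (6*s^2*log(s + sqrt(s^2 + 1)) + 6*s^2 + 6*s*sqrt(s^2 + 1)*log(s + sqrt(s^2 + 1)) + 6*s*sqrt(s^2 + 1) - 50*s - 50*sqrt(s^2 + 1) + 6*log(s + sqrt(s^2 + 1)))/(35*s^2 + 35*s*sqrt(s^2 + 1) + 35)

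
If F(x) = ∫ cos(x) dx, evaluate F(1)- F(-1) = 2*sin(1)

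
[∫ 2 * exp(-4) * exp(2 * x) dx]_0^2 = 1 - exp(-4)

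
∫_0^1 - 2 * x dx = -1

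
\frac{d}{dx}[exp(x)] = exp(x)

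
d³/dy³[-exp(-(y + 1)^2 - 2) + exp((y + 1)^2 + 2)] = (8*y^3*exp(2*y^2 + 4*y + 6) + 8*y^3 + 24*y^2*exp(2*y^2 + 4*y + 6) + 24*y^2 + 36*y*exp(2*y^2 + 4*y + 6) + 12*y + 20*exp(2*y^2 + 4*y + 6) - 4)*exp(-y^2 - 2*y - 3)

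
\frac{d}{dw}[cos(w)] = -sin(w)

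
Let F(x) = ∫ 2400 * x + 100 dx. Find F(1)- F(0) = 1300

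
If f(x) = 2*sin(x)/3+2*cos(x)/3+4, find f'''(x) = 2*sin(x)/3 - 2*cos(x)/3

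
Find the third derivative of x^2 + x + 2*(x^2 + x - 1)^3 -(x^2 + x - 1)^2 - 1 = 240*x^3 + 360*x^2 - 24*x - 72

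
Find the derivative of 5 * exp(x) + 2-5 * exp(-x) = (5*exp(2*x) + 5)*exp(-x)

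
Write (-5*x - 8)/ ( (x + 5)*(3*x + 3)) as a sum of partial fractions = -17/(12*(x + 5)) - 1/(4*(x + 1))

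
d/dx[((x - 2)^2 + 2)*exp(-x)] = (-x^2 + 6*x - 10)*exp(-x)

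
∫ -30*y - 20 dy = -15*y^2 - 20*y + C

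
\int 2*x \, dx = x^2 + C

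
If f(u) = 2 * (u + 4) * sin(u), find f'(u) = 2*u*cos(u) + 2*sin(u) + 8*cos(u)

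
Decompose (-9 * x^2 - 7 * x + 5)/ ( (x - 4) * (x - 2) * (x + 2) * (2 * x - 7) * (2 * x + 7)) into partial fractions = -323/(3465*(2*x + 7)) + 173/(77*(2*x - 7)) + 17/(792*(x + 2)) - 15/(88*(x - 2)) - 167/(180*(x - 4))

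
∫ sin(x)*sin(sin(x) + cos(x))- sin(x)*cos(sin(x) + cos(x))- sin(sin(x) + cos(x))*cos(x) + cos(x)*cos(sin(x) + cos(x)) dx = sqrt(2)*sin(sqrt(2)*sin(x + pi/4) + pi/4) + C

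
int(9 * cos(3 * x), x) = 3*sin(3*x) + C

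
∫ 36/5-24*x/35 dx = -12*x^2/35 + 36*x/5 + C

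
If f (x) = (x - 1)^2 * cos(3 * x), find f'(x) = -3*x^2*sin(3*x) + 6*x*sin(3*x) + 2*x*cos(3*x) - 3*sin(3*x) - 2*cos(3*x)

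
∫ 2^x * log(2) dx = 2^x + C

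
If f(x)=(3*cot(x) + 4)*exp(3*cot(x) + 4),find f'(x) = -3*(5 + 3*cos(x)/sin(x))*exp(4 + 3/tan(x))/sin(x)^2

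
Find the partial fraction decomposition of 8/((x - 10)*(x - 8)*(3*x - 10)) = 9/(35*(3*x - 10)) - 2/(7*(x - 8)) + 1/(5*(x - 10))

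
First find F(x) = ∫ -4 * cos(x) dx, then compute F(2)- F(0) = -4*sin(2)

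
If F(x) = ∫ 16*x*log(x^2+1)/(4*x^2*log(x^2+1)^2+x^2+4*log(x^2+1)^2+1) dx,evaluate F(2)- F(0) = log(1 + 4*log(5)^2)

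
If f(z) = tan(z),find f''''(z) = 24*tan(z)^5 + 40*tan(z)^3 + 16*tan(z)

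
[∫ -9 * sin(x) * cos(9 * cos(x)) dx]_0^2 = -sin(9) + sin(9*cos(2))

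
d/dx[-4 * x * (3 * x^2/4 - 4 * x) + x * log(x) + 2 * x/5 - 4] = -9*x^2 + 32*x + log(x) + 7/5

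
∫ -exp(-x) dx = exp(-x) + C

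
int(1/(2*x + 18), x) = log(x/3 + 3)/2 + C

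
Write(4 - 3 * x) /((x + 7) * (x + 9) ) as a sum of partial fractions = -31/(2*(x + 9)) + 25/(2*(x + 7))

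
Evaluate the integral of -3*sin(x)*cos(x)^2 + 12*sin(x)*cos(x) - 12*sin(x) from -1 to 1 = 0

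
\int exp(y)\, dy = exp(y) + C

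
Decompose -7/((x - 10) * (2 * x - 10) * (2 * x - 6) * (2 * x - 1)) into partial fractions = 14/(855*(2*x - 1)) - 1/(40*(x - 3)) + 7/(360*(x - 5)) - 1/(380*(x - 10))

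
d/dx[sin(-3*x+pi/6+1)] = -3*cos(-3*x + pi/6 + 1)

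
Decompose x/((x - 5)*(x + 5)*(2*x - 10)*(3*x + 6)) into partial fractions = 1/(360*(x + 5)) - 1/(441*(x + 2)) - 1/(1960*(x - 5)) + 1/(84*(x - 5)^2)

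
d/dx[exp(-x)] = -exp(-x)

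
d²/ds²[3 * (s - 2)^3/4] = 9*s/2 - 9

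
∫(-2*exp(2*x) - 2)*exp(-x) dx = -4*sinh(x) + C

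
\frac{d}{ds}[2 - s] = -1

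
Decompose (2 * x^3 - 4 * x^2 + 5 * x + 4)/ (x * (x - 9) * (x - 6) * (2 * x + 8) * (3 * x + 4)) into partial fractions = 147/(5456*(3*x + 4)) - 1/(40*(x + 4)) - 161/(3960*(x - 6)) + 91/(1674*(x - 9)) + 1/(432*x)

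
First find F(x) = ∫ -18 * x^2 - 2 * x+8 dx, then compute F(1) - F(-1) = 4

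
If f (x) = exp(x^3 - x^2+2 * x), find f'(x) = 3*x^2*exp(x^3 - x^2 + 2*x) - 2*x*exp(x^3 - x^2 + 2*x) + 2*exp(x^3 - x^2 + 2*x)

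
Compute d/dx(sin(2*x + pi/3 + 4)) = 2*cos(2*x + pi/3 + 4)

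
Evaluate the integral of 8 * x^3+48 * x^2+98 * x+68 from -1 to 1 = 168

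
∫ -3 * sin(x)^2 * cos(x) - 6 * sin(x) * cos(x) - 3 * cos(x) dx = -(sin(x) + 1)^3 + C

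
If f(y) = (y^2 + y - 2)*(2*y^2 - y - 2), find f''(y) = 24*y^2 + 6*y - 14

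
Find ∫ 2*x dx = x^2 + C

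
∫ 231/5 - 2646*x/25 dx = -1323*x^2/25 + 231*x/5 + C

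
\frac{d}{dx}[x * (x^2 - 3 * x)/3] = x^2 - 2*x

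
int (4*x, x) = 2*x^2 + C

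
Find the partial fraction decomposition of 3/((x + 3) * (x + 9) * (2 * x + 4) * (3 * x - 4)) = 81/(8060*(3*x - 4)) - 1/(868*(x + 9)) + 1/(52*(x + 3)) - 3/(140*(x + 2))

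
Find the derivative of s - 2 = 1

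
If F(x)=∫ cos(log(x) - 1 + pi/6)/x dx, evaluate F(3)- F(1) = -cos(1 + pi/3) + sin(-1 + pi/6 + log(3))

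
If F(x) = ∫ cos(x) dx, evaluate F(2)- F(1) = -sin(1) + sin(2)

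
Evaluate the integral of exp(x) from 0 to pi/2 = -1 + exp(pi/2)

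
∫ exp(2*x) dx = exp(2*x)/2 + C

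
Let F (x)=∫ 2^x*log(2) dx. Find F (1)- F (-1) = 3/2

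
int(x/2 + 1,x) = x^2/4 + x + C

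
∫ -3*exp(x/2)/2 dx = -3*exp(x/2) + C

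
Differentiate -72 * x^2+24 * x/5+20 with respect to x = 24/5 - 144*x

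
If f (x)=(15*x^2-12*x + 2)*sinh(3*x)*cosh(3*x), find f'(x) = 45*x^2*cosh(6*x) + 15*x*sinh(6*x) - 36*x*cosh(6*x) - 6*sinh(6*x) + 6*cosh(6*x)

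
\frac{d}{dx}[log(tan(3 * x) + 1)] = (3*tan(3*x)^2 + 3)/(tan(3*x) + 1)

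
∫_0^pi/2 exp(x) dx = -1 + exp(pi/2)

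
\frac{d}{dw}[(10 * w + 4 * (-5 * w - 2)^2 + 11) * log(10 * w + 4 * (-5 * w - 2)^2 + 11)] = 200*w*log(100*w^2 + 90*w + 27) + 200*w + 90*log(100*w^2 + 90*w + 27) + 90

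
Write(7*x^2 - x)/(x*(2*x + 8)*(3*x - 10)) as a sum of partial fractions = 67/(44*(3*x - 10)) + 29/(44*(x + 4))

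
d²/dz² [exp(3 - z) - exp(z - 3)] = (1 - exp(2*z - 6))*exp(3 - z)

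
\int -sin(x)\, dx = cos(x) + C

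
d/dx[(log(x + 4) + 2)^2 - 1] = (2*log(x + 4) + 4)/(x + 4)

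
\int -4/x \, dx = -4*log(x) + C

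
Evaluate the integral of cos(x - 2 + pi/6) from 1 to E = -cos(1 + pi/3) + sin(-2 + pi/6 + E)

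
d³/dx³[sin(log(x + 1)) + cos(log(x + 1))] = 2*(sin(log(x + 1)) + 2*cos(log(x + 1)))/(x^3 + 3*x^2 + 3*x + 1)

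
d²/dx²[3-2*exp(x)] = -2*exp(x)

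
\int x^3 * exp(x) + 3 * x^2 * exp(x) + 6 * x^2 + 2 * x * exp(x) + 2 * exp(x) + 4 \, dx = x*(x^2 + 2)*(exp(x) + 2) + C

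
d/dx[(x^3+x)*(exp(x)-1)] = x^3*exp(x) + 3*x^2*exp(x) - 3*x^2 + x*exp(x) + exp(x) - 1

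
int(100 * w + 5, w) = 50*w^2 + 5*w + C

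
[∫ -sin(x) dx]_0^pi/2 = -1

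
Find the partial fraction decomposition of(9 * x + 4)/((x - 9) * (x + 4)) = 32/(13*(x + 4)) + 85/(13*(x - 9))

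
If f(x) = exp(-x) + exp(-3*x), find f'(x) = (-exp(2*x) - 3)*exp(-3*x)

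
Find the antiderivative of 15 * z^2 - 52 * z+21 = 5*z^3 - 26*z^2 + 21*z + C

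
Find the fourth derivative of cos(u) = cos(u)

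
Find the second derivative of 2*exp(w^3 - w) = 18*w^4*exp(w^3 - w) - 12*w^2*exp(w^3 - w) + 12*w*exp(w^3 - w) + 2*exp(w^3 - w)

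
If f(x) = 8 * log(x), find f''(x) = -8/x^2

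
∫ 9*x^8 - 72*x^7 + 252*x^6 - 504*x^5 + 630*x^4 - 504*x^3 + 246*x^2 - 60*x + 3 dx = x^9 - 9*x^8 + 36*x^7 - 84*x^6 + 126*x^5 - 126*x^4 + 82*x^3 - 30*x^2 + 3*x + C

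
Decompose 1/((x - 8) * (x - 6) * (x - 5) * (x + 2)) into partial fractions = -1/(560*(x + 2)) + 1/(21*(x - 5)) - 1/(16*(x - 6)) + 1/(60*(x - 8))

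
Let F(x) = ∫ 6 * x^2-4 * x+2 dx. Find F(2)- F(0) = 12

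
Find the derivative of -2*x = -2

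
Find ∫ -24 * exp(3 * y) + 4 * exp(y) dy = (4 - 8*exp(2*y))*exp(y) + C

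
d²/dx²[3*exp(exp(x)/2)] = 3*exp(x + exp(x)/2)/2 + 3*exp(2*x + exp(x)/2)/4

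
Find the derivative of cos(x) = -sin(x)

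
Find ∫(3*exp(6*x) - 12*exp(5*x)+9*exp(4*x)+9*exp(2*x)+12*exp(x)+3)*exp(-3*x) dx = ((exp(x) - 2)*exp(x) - 1)^3*exp(-3*x) + C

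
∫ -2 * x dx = -x^2 + C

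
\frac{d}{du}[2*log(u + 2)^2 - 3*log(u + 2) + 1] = (4*log(u + 2) - 3)/(u + 2)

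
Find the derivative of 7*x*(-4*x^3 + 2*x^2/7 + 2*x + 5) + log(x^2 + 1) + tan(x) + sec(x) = (-112*x^5 + 6*x^4 - 84*x^3 + x^2*tan(x)^2 + x^2*tan(x)*sec(x) + 42*x^2 + 30*x + tan(x)^2 + tan(x)*sec(x) + 36)/(x^2 + 1)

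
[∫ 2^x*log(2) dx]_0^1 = 1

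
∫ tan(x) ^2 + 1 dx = tan(x) + C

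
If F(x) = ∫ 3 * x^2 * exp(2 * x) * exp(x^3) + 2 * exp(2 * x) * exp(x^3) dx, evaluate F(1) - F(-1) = -exp(-3) + exp(3)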